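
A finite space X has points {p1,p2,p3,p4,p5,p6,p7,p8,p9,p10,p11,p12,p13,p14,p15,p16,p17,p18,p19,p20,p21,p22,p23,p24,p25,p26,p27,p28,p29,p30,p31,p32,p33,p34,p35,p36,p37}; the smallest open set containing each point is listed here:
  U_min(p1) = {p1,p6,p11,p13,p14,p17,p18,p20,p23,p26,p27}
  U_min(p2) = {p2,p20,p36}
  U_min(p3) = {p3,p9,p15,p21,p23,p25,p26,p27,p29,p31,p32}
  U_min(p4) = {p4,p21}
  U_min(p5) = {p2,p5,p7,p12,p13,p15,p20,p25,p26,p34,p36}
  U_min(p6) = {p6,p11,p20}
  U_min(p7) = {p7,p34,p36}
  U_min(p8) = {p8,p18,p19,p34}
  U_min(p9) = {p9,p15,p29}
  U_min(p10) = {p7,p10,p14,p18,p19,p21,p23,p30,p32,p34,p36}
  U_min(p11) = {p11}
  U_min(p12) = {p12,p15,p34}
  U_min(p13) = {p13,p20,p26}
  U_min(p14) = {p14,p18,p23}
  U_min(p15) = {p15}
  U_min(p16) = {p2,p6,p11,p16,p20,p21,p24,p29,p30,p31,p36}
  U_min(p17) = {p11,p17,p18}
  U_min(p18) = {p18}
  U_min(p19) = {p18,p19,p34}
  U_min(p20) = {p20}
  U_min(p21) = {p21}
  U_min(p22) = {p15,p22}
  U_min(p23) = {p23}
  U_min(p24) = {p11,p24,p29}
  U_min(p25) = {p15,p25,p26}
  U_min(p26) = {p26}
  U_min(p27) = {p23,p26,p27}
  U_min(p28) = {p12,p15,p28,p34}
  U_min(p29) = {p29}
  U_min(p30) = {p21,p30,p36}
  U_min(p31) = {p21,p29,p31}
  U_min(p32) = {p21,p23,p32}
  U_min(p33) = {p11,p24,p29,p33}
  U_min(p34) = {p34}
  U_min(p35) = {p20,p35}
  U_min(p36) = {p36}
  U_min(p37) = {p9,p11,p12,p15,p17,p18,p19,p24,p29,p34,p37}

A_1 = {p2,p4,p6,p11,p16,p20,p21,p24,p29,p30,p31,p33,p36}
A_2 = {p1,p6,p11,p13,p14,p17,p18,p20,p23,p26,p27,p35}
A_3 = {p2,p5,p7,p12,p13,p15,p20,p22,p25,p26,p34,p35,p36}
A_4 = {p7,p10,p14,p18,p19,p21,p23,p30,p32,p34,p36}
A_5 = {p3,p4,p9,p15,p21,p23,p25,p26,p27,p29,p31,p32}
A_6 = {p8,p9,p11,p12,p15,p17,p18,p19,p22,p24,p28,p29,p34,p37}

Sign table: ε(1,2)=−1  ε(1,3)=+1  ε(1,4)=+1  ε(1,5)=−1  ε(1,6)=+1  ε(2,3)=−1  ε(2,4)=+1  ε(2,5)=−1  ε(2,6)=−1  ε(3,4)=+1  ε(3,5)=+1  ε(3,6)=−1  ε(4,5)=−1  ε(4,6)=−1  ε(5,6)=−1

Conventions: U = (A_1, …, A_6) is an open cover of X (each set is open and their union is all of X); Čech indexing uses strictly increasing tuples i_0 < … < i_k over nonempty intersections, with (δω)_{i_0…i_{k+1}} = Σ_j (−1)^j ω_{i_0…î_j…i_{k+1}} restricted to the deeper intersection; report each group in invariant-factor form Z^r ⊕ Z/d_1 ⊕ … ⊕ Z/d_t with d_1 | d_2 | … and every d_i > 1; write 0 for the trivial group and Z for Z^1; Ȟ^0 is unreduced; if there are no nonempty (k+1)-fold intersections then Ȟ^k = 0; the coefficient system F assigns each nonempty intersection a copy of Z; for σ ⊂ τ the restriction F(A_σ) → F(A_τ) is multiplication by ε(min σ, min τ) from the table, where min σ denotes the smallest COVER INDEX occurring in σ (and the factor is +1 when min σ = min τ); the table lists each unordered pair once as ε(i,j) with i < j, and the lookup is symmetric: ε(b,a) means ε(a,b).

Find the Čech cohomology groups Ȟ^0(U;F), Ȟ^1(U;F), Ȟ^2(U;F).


intersection data:
  A12={p6,p11,p20} A13={p2,p20,p36} A14={p21,p30,p36} A15={p4,p21,p29,p31} A16={p11,p24,p29} A23={p13,p20,p26,p35} A24={p14,p18,p23} A25={p23,p26,p27} A26={p11,p17,p18} A34={p7,p34,p36} A35={p15,p25,p26} A36={p12,p15,p22,p34} A45={p21,p23,p32} A46={p18,p19,p34} A56={p9,p15,p29}
  A123={p20} A126={p11} A134={p36} A145={p21} A156={p29} A235={p26} A245={p23} A246={p18} A346={p34} A356={p15}
C dims 6,15,10; δ0: rk 6, SNF 1^5·2; δ1: rk 9, SNF 1^9
Ȟ^0 = (6 − 6) − 0 = 0, so Ȟ^0 ≅ 0
Ȟ^1 = (15 − 9) − 6 = 0 plus torsion [2], so Ȟ^1 ≅ Z/2
Ȟ^2 = (10 − 0) − 9 = 1, so Ȟ^2 ≅ Z

Ȟ^0 = 0; Ȟ^1 = Z/2; Ȟ^2 = Z


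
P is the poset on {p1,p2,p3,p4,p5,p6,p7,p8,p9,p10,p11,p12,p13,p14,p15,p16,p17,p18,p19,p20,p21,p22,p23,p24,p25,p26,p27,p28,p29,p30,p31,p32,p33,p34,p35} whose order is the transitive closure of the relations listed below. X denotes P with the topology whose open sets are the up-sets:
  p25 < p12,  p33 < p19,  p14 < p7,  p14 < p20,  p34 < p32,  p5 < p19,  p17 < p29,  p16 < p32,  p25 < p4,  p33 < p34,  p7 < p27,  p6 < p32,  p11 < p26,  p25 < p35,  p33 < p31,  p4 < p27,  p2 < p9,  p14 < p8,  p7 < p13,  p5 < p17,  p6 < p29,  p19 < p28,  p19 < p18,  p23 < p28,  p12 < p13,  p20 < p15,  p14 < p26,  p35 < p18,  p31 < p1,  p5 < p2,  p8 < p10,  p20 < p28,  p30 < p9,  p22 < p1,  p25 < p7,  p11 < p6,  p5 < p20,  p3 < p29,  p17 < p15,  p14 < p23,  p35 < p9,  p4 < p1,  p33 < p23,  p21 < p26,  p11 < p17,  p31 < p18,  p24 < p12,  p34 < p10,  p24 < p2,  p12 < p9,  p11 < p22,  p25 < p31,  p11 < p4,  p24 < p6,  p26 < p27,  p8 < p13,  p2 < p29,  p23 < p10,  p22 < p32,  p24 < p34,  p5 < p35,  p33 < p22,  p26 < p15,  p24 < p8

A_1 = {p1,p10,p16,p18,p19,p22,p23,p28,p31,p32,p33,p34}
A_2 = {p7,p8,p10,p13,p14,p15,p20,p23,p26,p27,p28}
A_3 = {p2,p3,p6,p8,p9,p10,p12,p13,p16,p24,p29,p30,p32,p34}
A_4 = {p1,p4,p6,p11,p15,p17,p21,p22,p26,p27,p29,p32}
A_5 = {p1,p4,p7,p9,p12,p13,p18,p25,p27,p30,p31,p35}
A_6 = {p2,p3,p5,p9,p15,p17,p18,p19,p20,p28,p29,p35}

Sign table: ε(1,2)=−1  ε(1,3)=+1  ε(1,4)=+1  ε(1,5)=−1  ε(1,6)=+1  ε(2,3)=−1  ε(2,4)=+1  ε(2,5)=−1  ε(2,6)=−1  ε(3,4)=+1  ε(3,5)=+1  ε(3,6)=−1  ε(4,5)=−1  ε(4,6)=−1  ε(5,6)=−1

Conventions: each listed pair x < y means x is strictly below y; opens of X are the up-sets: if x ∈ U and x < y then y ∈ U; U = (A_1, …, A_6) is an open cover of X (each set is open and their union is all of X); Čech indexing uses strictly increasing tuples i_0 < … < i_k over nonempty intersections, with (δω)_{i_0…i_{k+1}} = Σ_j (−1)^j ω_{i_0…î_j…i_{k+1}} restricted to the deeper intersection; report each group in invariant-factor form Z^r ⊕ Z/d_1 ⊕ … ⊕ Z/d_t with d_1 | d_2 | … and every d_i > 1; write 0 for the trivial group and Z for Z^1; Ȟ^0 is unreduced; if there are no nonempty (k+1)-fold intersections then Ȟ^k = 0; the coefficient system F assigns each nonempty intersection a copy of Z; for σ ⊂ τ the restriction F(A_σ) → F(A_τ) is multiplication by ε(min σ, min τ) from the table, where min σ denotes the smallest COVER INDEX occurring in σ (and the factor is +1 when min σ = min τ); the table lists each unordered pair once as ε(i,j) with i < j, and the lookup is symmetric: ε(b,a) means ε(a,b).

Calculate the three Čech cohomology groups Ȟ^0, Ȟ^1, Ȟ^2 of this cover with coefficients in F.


Ȟ^0 = 0, Ȟ^1 = Z/2 and Ȟ^2 = Z

intersection data:
  A12={p10,p23,p28} A13={p10,p16,p32,p34} A14={p1,p22,p32} A15={p1,p18,p31} A16={p18,p19,p28} A23={p8,p10,p13} A24={p15,p26,p27} A25={p7,p13,p27} A26={p15,p20,p28} A34={p6,p29,p32} A35={p9,p12,p13,p30} A36={p2,p3,p9,p29} A45={p1,p4,p27} A46={p15,p17,p29} A56={p9,p18,p35}
  A123={p10} A126={p28} A134={p32} A145={p1} A156={p18} A235={p13} A245={p27} A246={p15} A346={p29} A356={p9}
C dims 6,15,10; δ0: rk 6, SNF 1^5·2; δ1: rk 9, SNF 1^9
Ȟ^0 = (6 − 6) − 0 = 0, so Ȟ^0 ≅ 0
Ȟ^1 = (15 − 9) − 6 = 0 plus torsion [2], so Ȟ^1 ≅ Z/2
Ȟ^2 = (10 − 0) − 9 = 1, so Ȟ^2 ≅ Z


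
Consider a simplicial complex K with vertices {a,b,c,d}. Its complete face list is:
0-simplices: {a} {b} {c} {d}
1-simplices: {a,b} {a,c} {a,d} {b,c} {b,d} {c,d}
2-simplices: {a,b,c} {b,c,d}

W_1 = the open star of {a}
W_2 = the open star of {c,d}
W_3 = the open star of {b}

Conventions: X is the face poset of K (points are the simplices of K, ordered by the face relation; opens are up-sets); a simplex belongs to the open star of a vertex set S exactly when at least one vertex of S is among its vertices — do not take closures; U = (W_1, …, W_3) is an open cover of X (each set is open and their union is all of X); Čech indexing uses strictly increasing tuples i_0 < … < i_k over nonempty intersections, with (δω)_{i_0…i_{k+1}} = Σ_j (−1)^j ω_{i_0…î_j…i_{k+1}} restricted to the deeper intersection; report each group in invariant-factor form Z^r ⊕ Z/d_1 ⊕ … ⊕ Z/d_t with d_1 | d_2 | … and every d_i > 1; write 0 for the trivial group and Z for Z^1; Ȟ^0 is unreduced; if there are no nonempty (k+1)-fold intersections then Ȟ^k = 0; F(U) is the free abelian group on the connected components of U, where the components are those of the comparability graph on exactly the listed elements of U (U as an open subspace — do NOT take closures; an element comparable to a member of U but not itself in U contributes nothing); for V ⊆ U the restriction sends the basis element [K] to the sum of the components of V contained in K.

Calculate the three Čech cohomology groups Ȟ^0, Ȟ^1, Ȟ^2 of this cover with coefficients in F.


Ȟ^0 = Z; Ȟ^1 = Z; Ȟ^2 = 0

intersection data:
  W1={{a},{a,b},{a,c},{a,d},{a,b,c}} W2={{c},{d},{a,c},{a,d},{b,c},{b,d},{c,d},{a,b,c},{b,c,d}} W3={{b},{a,b},{b,c},{b,d},{a,b,c},{b,c,d}}
  W12={{a,c},{a,d},{a,b,c}} W13={{a,b},{a,b,c}} W23={{b,c},{b,d},{a,b,c},{b,c,d}}
  W123={{a,b,c}}
components per intersection:
  W1: {{a},{a,b},{a,c},{a,d},{a,b,c}}
  W2: {{c},{d},{a,c},{a,d},{b,c},{b,d},{c,d},{a,b,c},{b,c,d}}
  W3: {{b},{a,b},{b,c},{b,d},{a,b,c},{b,c,d}}
  W12: {{a,c},{a,b,c}} {{a,d}}
  W13: {{a,b},{a,b,c}}
  W23: {{b,c},{b,d},{a,b,c},{b,c,d}}
  W123: {{a,b,c}}
C dims 3,4,1; δ0: rk 2, SNF 1^2; δ1: rk 1, SNF 1^1
Ȟ^0 = (3 − 2) − 0 = 1, so Ȟ^0 ≅ Z
Ȟ^1 = (4 − 1) − 2 = 1, so Ȟ^1 ≅ Z
Ȟ^2 = (1 − 0) − 1 = 0, so Ȟ^2 ≅ 0


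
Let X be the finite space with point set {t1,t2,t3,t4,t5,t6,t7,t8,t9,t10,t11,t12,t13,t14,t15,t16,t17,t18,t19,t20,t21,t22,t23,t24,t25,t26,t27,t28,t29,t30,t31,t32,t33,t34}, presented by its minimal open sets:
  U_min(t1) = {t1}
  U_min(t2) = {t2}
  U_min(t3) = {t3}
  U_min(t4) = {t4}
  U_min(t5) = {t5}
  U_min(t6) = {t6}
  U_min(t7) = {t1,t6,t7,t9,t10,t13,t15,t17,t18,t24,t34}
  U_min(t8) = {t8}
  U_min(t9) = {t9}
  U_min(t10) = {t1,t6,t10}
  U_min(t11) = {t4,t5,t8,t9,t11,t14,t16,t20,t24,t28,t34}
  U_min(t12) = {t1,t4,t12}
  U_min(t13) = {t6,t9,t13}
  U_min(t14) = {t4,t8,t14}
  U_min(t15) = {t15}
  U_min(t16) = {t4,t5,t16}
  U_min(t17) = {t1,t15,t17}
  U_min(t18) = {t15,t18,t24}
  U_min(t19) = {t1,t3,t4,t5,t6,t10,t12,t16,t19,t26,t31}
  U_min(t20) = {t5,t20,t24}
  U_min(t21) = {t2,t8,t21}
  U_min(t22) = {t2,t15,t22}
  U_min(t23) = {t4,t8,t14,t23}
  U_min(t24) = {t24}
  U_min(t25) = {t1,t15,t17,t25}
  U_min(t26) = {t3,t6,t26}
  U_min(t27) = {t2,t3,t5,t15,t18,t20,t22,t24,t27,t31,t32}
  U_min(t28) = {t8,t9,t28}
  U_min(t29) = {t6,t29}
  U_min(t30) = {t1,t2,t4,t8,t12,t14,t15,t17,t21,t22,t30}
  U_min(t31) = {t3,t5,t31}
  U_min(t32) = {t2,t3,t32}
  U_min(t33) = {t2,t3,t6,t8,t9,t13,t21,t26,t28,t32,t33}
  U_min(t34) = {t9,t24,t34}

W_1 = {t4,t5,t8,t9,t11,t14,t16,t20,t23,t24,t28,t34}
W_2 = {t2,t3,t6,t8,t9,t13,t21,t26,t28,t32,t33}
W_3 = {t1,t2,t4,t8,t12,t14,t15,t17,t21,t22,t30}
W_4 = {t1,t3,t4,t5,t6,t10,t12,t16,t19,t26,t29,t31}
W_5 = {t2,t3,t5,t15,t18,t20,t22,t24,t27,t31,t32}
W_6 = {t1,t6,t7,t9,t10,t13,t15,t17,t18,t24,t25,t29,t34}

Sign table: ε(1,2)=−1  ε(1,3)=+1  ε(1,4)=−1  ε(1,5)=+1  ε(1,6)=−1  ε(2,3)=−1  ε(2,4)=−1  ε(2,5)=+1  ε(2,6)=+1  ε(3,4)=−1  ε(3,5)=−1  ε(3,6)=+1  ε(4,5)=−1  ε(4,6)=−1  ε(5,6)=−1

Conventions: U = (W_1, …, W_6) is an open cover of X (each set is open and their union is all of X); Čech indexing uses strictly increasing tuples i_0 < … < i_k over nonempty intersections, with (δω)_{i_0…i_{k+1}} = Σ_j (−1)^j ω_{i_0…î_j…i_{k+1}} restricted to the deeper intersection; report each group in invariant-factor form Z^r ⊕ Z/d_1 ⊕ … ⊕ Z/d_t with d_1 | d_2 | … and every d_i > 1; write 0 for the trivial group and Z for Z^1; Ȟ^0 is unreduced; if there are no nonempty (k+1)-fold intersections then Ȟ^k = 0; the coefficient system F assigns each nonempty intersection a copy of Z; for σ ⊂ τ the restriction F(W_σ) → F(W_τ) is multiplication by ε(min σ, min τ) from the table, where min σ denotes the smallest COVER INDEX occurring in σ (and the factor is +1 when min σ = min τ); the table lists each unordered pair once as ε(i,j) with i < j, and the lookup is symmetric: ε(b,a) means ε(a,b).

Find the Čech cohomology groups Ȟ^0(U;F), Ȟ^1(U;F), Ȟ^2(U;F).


cover nerve:
  W12={t8,t9,t28} W13={t4,t8,t14} W14={t4,t5,t16} W15={t5,t20,t24} W16={t9,t24,t34} W23={t2,t8,t21} W24={t3,t6,t26} W25={t2,t3,t32} W26={t6,t9,t13} W34={t1,t4,t12} W35={t2,t15,t22} W36={t1,t15,t17} W45={t3,t5,t31} W46={t1,t6,t10,t29} W56={t15,t18,t24}
  W123={t8} W126={t9} W134={t4} W145={t5} W156={t24} W235={t2} W245={t3} W246={t6} W346={t1} W356={t15}
C dims 6,15,10; δ0: rk 6, SNF 1^5·2; δ1: rk 9, SNF 1^9
Ȟ^0: (6−6)−0=0 ⇒ 0
Ȟ^1: (15−9)−6=0 plus torsion [2] ⇒ Z/2
Ȟ^2: (10−0)−9=1 ⇒ Z

Ȟ^0 ≅ 0; Ȟ^1 ≅ Z/2; Ȟ^2 ≅ Z


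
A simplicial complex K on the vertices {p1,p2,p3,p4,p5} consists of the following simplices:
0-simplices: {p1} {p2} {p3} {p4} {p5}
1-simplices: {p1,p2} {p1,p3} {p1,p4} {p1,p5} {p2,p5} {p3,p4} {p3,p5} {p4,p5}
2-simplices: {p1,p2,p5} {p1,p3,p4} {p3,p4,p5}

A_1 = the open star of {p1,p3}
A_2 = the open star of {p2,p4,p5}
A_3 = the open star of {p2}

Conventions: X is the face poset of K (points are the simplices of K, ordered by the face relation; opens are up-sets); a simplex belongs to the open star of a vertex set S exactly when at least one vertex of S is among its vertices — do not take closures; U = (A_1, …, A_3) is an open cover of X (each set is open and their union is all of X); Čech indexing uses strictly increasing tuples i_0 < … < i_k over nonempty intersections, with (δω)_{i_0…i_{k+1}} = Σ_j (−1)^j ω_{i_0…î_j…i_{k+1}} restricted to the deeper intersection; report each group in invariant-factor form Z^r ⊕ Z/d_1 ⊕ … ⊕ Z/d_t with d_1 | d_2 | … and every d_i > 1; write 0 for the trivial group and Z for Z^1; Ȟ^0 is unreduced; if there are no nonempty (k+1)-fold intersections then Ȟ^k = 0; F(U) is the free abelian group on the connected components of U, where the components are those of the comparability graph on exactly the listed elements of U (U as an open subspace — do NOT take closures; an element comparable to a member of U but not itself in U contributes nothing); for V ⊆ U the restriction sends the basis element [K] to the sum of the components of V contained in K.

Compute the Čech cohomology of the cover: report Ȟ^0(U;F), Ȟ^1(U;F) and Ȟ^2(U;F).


cover nerve:
  A1={{p1},{p3},{p1,p2},{p1,p3},{p1,p4},{p1,p5},{p3,p4},{p3,p5},{p1,p2,p5},{p1,p3,p4},{p3,p4,p5}} A2={{p2},{p4},{p5},{p1,p2},{p1,p4},{p1,p5},{p2,p5},{p3,p4},{p3,p5},{p4,p5},{p1,p2,p5},{p1,p3,p4},{p3,p4,p5}} A3={{p2},{p1,p2},{p2,p5},{p1,p2,p5}}
  A12={{p1,p2},{p1,p4},{p1,p5},{p3,p4},{p3,p5},{p1,p2,p5},{p1,p3,p4},{p3,p4,p5}} A13={{p1,p2},{p1,p2,p5}} A23={{p2},{p1,p2},{p2,p5},{p1,p2,p5}}
  A123={{p1,p2},{p1,p2,p5}}
components per intersection:
  A1: {{p1},{p3},{p1,p2},{p1,p3},{p1,p4},{p1,p5},{p3,p4},{p3,p5},{p1,p2,p5},{p1,p3,p4},{p3,p4,p5}}
  A2: {{p2},{p4},{p5},{p1,p2},{p1,p4},{p1,p5},{p2,p5},{p3,p4},{p3,p5},{p4,p5},{p1,p2,p5},{p1,p3,p4},{p3,p4,p5}}
  A3: {{p2},{p1,p2},{p2,p5},{p1,p2,p5}}
  A12: {{p1,p2},{p1,p5},{p1,p2,p5}} {{p1,p4},{p3,p4},{p3,p5},{p1,p3,p4},{p3,p4,p5}}
  A13: {{p1,p2},{p1,p2,p5}}
  A23: {{p2},{p1,p2},{p2,p5},{p1,p2,p5}}
  A123: {{p1,p2},{p1,p2,p5}}
C dims 3,4,1; δ0: rk 2, SNF 1^2; δ1: rk 1, SNF 1^1
Ȟ^0: (3−2)−0=1 ⇒ Z
Ȟ^1: (4−1)−2=1 ⇒ Z
Ȟ^2: (1−0)−1=0 ⇒ 0

Ȟ^0 = Z, Ȟ^1 = Z, Ȟ^2 = 0


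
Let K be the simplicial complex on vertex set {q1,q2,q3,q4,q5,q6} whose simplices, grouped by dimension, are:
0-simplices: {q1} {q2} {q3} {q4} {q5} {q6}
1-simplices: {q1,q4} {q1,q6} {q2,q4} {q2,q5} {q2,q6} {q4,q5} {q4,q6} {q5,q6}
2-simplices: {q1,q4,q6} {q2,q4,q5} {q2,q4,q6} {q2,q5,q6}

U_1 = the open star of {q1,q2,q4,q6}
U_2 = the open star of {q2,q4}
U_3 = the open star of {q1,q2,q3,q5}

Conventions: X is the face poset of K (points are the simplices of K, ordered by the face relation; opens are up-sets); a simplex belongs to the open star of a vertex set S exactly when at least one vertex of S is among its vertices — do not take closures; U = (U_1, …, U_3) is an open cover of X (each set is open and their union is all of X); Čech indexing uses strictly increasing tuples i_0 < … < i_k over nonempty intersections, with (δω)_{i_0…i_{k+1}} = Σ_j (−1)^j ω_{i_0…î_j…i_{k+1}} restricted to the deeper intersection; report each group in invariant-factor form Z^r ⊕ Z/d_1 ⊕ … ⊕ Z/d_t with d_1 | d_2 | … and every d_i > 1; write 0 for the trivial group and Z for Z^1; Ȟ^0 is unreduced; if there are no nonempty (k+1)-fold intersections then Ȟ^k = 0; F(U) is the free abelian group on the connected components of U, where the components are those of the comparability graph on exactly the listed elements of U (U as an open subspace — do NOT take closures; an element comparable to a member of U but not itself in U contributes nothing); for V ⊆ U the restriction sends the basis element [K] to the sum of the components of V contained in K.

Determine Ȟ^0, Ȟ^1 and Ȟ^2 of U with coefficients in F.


Ȟ^0(U;F) ≅ Z^2; Ȟ^1(U;F) ≅ 0; Ȟ^2(U;F) ≅ 0

nonempty overlaps:
  U1={{q1},{q2},{q4},{q6},{q1,q4},{q1,q6},{q2,q4},{q2,q5},{q2,q6},{q4,q5},{q4,q6},{q5,q6},{q1,q4,q6},{q2,q4,q5},{q2,q4,q6},{q2,q5,q6}} U2={{q2},{q4},{q1,q4},{q2,q4},{q2,q5},{q2,q6},{q4,q5},{q4,q6},{q1,q4,q6},{q2,q4,q5},{q2,q4,q6},{q2,q5,q6}} U3={{q1},{q2},{q3},{q5},{q1,q4},{q1,q6},{q2,q4},{q2,q5},{q2,q6},{q4,q5},{q5,q6},{q1,q4,q6},{q2,q4,q5},{q2,q4,q6},{q2,q5,q6}}
  U12={{q2},{q4},{q1,q4},{q2,q4},{q2,q5},{q2,q6},{q4,q5},{q4,q6},{q1,q4,q6},{q2,q4,q5},{q2,q4,q6},{q2,q5,q6}} U13={{q1},{q2},{q1,q4},{q1,q6},{q2,q4},{q2,q5},{q2,q6},{q4,q5},{q5,q6},{q1,q4,q6},{q2,q4,q5},{q2,q4,q6},{q2,q5,q6}} U23={{q2},{q1,q4},{q2,q4},{q2,q5},{q2,q6},{q4,q5},{q1,q4,q6},{q2,q4,q5},{q2,q4,q6},{q2,q5,q6}}
  U123={{q2},{q1,q4},{q2,q4},{q2,q5},{q2,q6},{q4,q5},{q1,q4,q6},{q2,q4,q5},{q2,q4,q6},{q2,q5,q6}}
components per intersection:
  U1: {{q1},{q2},{q4},{q6},{q1,q4},{q1,q6},{q2,q4},{q2,q5},{q2,q6},{q4,q5},{q4,q6},{q5,q6},{q1,q4,q6},{q2,q4,q5},{q2,q4,q6},{q2,q5,q6}}
  U2: {{q2},{q4},{q1,q4},{q2,q4},{q2,q5},{q2,q6},{q4,q5},{q4,q6},{q1,q4,q6},{q2,q4,q5},{q2,q4,q6},{q2,q5,q6}}
  U3: {{q1},{q1,q4},{q1,q6},{q1,q4,q6}} {{q2},{q5},{q2,q4},{q2,q5},{q2,q6},{q4,q5},{q5,q6},{q2,q4,q5},{q2,q4,q6},{q2,q5,q6}} {{q3}}
  U12: {{q2},{q4},{q1,q4},{q2,q4},{q2,q5},{q2,q6},{q4,q5},{q4,q6},{q1,q4,q6},{q2,q4,q5},{q2,q4,q6},{q2,q5,q6}}
  U13: {{q1},{q1,q4},{q1,q6},{q1,q4,q6}} {{q2},{q2,q4},{q2,q5},{q2,q6},{q4,q5},{q5,q6},{q2,q4,q5},{q2,q4,q6},{q2,q5,q6}}
  U23: {{q2},{q2,q4},{q2,q5},{q2,q6},{q4,q5},{q2,q4,q5},{q2,q4,q6},{q2,q5,q6}} {{q1,q4},{q1,q4,q6}}
  U123: {{q2},{q2,q4},{q2,q5},{q2,q6},{q4,q5},{q2,q4,q5},{q2,q4,q6},{q2,q5,q6}} {{q1,q4},{q1,q4,q6}}
C dims 5,5,2; δ0: rk 3, SNF 1^3; δ1: rk 2, SNF 1^2
degree 0: 5−3−0 = 2 → Ȟ^0 ≅ Z^2
degree 1: 5−2−3 = 0 → Ȟ^1 ≅ 0
degree 2: 2−0−2 = 0 → Ȟ^2 ≅ 0


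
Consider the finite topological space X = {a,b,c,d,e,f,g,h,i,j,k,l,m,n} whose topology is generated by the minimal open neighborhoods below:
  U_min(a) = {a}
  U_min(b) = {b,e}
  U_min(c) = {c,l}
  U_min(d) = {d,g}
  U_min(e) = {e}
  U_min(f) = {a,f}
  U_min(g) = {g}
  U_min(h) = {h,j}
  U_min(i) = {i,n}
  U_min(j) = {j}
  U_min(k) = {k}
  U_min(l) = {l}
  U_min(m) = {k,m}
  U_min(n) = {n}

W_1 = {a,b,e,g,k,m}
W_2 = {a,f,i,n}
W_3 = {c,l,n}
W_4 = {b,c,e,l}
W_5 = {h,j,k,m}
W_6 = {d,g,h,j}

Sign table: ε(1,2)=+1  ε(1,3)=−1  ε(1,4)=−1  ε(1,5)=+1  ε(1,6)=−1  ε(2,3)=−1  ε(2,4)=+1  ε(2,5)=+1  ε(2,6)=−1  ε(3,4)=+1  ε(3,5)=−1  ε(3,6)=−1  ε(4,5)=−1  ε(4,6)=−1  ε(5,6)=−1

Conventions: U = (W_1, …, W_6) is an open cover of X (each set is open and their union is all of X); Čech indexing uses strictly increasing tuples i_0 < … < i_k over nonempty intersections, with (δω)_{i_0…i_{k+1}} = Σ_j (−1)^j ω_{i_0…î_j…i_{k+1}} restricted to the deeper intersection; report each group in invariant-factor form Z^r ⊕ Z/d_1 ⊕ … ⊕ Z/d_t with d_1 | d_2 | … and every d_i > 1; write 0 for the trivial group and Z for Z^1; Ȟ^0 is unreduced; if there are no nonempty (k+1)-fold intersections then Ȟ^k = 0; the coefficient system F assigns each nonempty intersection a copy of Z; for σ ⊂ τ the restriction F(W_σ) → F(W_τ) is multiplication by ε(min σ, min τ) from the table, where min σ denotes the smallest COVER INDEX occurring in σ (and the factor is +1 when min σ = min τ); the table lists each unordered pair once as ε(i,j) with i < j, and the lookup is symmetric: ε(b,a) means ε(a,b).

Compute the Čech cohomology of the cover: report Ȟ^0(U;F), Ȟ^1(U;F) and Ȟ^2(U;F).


Ȟ^0 ≅ Z,  Ȟ^1 ≅ Z^2,  Ȟ^2 ≅ 0

intersection data:
  W12={a} W14={b,e} W15={k,m} W16={g} W23={n} W34={c,l} W56={h,j}
C dims 6,7; δ0: rk 5, SNF 1^5
Ȟ^0 = (6 − 5) − 0 = 1, so Ȟ^0 ≅ Z
Ȟ^1 = (7 − 0) − 5 = 2, so Ȟ^1 ≅ Z^2
Ȟ^2 = (0 − 0) − 0 = 0, so Ȟ^2 ≅ 0


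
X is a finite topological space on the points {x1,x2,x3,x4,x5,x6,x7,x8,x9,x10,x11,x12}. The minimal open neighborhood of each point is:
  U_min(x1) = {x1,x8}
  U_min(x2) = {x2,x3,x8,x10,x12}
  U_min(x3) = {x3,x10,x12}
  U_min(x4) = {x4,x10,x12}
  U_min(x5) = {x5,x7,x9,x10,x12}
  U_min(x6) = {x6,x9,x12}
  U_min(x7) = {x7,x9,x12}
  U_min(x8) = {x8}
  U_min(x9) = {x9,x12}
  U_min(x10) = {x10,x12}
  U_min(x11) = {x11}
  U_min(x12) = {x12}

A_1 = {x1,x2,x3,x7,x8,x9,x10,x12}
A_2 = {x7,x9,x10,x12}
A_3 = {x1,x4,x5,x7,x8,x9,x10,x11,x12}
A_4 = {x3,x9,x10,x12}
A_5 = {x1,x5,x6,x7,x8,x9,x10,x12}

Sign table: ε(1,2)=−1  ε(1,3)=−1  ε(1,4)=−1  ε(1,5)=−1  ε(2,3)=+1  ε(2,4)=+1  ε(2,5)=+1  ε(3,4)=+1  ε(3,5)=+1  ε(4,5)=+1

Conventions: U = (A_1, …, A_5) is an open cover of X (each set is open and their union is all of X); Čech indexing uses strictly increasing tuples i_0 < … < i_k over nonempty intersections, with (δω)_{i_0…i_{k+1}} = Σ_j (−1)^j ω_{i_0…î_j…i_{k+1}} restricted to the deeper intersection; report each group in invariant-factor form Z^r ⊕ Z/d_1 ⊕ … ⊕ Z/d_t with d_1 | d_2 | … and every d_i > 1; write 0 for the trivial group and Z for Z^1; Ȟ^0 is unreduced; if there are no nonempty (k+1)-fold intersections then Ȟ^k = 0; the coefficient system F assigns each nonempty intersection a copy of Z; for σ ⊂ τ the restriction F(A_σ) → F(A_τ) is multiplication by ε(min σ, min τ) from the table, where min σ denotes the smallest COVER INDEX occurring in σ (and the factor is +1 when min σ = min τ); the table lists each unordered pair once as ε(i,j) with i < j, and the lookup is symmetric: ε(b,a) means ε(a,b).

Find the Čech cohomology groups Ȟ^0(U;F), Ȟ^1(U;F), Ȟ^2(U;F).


nerve of the cover:
  A12={x7,x9,x10,x12} A13={x1,x7,x8,x9,x10,x12} A14={x3,x9,x10,x12} A15={x1,x7,x8,x9,x10,x12} A23={x7,x9,x10,x12} A24={x9,x10,x12} A25={x7,x9,x10,x12} A34={x9,x10,x12} A35={x1,x5,x7,x8,x9,x10,x12} A45={x9,x10,x12}
  A123={x7,x9,x10,x12} A124={x9,x10,x12} A125={x7,x9,x10,x12} A134={x9,x10,x12} A135={x1,x7,x8,x9,x10,x12} A145={x9,x10,x12} A234={x9,x10,x12} A235={x7,x9,x10,x12} A245={x9,x10,x12} A345={x9,x10,x12}
  A1234={x9,x10,x12} A1235={x7,x9,x10,x12} A1245={x9,x10,x12} A1345={x9,x10,x12} A2345={x9,x10,x12}
  A12345={x9,x10,x12}
C dims 5,10,10,5; δ0: rk 4, SNF 1^4; δ1: rk 6, SNF 1^6; δ2: rk 4, SNF 1^4
Ȟ^0 = (5 − 4) − 0 = 1, so Ȟ^0 ≅ Z
Ȟ^1 = (10 − 6) − 4 = 0, so Ȟ^1 ≅ 0
Ȟ^2 = (10 − 4) − 6 = 0, so Ȟ^2 ≅ 0

Ȟ^0 = Z; Ȟ^1 = 0; Ȟ^2 = 0


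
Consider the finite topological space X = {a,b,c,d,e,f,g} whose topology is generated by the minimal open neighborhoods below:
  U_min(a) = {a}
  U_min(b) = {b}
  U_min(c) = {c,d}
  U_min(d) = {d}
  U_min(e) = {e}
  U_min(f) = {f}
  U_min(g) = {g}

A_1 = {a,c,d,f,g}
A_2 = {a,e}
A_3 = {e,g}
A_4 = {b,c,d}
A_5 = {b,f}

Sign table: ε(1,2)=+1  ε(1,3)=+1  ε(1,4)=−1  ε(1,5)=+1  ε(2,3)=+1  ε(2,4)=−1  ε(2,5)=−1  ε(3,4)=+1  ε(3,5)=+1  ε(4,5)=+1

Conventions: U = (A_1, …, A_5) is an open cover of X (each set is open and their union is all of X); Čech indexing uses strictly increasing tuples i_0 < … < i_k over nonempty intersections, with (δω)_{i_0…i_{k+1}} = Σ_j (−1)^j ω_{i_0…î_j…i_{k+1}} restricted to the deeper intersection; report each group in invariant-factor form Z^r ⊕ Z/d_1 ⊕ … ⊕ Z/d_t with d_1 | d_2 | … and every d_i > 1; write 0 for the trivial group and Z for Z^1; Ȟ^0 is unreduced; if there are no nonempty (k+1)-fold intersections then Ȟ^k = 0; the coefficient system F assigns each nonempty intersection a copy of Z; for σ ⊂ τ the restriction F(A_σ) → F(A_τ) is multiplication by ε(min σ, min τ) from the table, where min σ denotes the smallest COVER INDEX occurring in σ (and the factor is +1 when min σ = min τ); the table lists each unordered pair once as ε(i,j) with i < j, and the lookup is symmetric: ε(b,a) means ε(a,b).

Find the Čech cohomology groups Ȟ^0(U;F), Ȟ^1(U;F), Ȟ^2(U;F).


Ȟ^0 = 0, Ȟ^1 = Z ⊕ Z/2, Ȟ^2 = 0

nerve simplices:
  A12={a} A13={g} A14={c,d} A15={f} A23={e} A45={b}
C dims 5,6; δ0: rk 5, SNF 1^4·2
degree 0: 5−5−0 = 0 → Ȟ^0 ≅ 0
degree 1: 6−0−5 = 1 plus torsion [2] → Ȟ^1 ≅ Z ⊕ Z/2
degree 2: 0−0−0 = 0 → Ȟ^2 ≅ 0


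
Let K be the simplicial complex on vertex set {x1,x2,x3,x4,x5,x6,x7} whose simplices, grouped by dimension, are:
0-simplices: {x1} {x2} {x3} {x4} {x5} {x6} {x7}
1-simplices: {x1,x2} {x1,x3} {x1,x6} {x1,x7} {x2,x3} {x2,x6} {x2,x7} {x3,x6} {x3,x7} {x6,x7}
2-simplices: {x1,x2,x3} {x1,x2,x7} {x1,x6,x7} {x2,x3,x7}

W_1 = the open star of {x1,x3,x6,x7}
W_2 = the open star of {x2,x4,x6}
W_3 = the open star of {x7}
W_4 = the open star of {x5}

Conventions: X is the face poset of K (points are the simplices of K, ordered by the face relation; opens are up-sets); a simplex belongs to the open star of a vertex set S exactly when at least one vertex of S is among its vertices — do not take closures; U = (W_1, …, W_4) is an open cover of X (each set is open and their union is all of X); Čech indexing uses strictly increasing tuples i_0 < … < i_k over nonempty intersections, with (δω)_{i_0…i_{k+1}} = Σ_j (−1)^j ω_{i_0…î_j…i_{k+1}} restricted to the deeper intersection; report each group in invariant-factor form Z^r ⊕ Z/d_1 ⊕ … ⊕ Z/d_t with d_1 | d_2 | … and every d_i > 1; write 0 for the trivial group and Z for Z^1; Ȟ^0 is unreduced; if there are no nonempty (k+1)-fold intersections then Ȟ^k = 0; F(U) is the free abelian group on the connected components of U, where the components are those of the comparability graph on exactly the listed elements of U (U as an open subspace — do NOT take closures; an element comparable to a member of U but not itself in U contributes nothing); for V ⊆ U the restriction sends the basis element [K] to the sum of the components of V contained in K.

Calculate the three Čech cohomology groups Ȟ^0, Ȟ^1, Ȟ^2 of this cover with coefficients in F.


cover nerve:
  W1={{x1},{x3},{x6},{x7},{x1,x2},{x1,x3},{x1,x6},{x1,x7},{x2,x3},{x2,x6},{x2,x7},{x3,x6},{x3,x7},{x6,x7},{x1,x2,x3},{x1,x2,x7},{x1,x6,x7},{x2,x3,x7}} W2={{x2},{x4},{x6},{x1,x2},{x1,x6},{x2,x3},{x2,x6},{x2,x7},{x3,x6},{x6,x7},{x1,x2,x3},{x1,x2,x7},{x1,x6,x7},{x2,x3,x7}} W3={{x7},{x1,x7},{x2,x7},{x3,x7},{x6,x7},{x1,x2,x7},{x1,x6,x7},{x2,x3,x7}} W4={{x5}}
  W12={{x6},{x1,x2},{x1,x6},{x2,x3},{x2,x6},{x2,x7},{x3,x6},{x6,x7},{x1,x2,x3},{x1,x2,x7},{x1,x6,x7},{x2,x3,x7}} W13={{x7},{x1,x7},{x2,x7},{x3,x7},{x6,x7},{x1,x2,x7},{x1,x6,x7},{x2,x3,x7}} W23={{x2,x7},{x6,x7},{x1,x2,x7},{x1,x6,x7},{x2,x3,x7}}
  W123={{x2,x7},{x6,x7},{x1,x2,x7},{x1,x6,x7},{x2,x3,x7}}
components per intersection:
  W1: {{x1},{x3},{x6},{x7},{x1,x2},{x1,x3},{x1,x6},{x1,x7},{x2,x3},{x2,x6},{x2,x7},{x3,x6},{x3,x7},{x6,x7},{x1,x2,x3},{x1,x2,x7},{x1,x6,x7},{x2,x3,x7}}
  W2: {{x2},{x6},{x1,x2},{x1,x6},{x2,x3},{x2,x6},{x2,x7},{x3,x6},{x6,x7},{x1,x2,x3},{x1,x2,x7},{x1,x6,x7},{x2,x3,x7}} {{x4}}
  W3: {{x7},{x1,x7},{x2,x7},{x3,x7},{x6,x7},{x1,x2,x7},{x1,x6,x7},{x2,x3,x7}}
  W4: {{x5}}
  W12: {{x6},{x1,x6},{x2,x6},{x3,x6},{x6,x7},{x1,x6,x7}} {{x1,x2},{x2,x3},{x2,x7},{x1,x2,x3},{x1,x2,x7},{x2,x3,x7}}
  W13: {{x7},{x1,x7},{x2,x7},{x3,x7},{x6,x7},{x1,x2,x7},{x1,x6,x7},{x2,x3,x7}}
  W23: {{x2,x7},{x1,x2,x7},{x2,x3,x7}} {{x6,x7},{x1,x6,x7}}
  W123: {{x2,x7},{x1,x2,x7},{x2,x3,x7}} {{x6,x7},{x1,x6,x7}}
C dims 5,5,2; δ0: rk 2, SNF 1^2; δ1: rk 2, SNF 1^2
Ȟ^0: (5−2)−0=3 ⇒ Z^3
Ȟ^1: (5−2)−2=1 ⇒ Z
Ȟ^2: (2−0)−2=0 ⇒ 0

Ȟ^0(U;F) ≅ Z^3,  Ȟ^1(U;F) ≅ Z,  Ȟ^2(U;F) ≅ 0


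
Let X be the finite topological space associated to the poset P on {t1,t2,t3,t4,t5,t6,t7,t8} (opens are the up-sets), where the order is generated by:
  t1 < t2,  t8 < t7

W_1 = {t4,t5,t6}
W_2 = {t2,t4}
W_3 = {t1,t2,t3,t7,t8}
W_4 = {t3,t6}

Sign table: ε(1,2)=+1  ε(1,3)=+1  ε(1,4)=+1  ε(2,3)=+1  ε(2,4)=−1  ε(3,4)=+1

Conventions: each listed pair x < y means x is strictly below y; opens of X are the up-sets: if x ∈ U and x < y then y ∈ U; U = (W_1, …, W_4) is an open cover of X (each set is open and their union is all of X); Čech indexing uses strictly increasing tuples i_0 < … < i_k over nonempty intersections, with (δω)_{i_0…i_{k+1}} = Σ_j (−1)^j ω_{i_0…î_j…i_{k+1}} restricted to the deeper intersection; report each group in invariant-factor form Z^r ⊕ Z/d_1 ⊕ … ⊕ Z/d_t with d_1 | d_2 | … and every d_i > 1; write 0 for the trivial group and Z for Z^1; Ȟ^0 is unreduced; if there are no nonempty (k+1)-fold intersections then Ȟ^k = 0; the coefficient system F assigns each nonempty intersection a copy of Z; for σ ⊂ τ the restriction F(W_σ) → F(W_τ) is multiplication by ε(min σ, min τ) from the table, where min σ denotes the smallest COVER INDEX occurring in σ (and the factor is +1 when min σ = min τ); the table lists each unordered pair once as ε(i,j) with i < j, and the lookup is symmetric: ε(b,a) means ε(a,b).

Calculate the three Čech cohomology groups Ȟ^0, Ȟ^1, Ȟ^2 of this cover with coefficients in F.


Ȟ^0 ≅ Z; Ȟ^1 ≅ Z; Ȟ^2 ≅ 0

cover nerve:
  W12={t4} W14={t6} W23={t2} W34={t3}
C dims 4,4; δ0: rk 3, SNF 1^3
Ȟ^0: (4−3)−0=1 ⇒ Z
Ȟ^1: (4−0)−3=1 ⇒ Z
Ȟ^2: (0−0)−0=0 ⇒ 0


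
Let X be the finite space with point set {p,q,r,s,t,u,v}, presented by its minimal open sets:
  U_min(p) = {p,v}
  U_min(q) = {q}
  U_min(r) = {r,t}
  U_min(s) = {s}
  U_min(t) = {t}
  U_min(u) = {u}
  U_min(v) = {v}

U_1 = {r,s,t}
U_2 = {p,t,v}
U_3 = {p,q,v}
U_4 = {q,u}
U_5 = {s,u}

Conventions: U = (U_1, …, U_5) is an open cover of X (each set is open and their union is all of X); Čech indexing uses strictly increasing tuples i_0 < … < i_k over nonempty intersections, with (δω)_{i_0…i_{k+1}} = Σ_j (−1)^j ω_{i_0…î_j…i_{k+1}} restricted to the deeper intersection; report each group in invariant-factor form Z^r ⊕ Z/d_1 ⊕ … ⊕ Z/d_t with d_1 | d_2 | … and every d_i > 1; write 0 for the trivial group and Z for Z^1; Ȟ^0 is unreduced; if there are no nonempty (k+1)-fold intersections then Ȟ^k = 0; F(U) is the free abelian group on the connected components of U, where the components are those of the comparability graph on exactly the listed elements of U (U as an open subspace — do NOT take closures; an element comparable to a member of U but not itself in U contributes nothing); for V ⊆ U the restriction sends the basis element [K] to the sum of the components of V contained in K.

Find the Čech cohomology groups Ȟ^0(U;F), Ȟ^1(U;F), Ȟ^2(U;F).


Ȟ^0(U;F) ≅ Z^5,  Ȟ^1(U;F) ≅ 0,  Ȟ^2(U;F) ≅ 0

intersection data:
  U12={t} U15={s} U23={p,v} U34={q} U45={u}
components per intersection:
  U1: {r,t} {s}
  U2: {p,v} {t}
  U3: {p,v} {q}
  U4: {q} {u}
  U5: {s} {u}
  U12: {t}
  U15: {s}
  U23: {p,v}
  U34: {q}
  U45: {u}
C dims 10,5; δ0: rk 5, SNF 1^5
Ȟ^0 = (10 − 5) − 0 = 5, so Ȟ^0 ≅ Z^5
Ȟ^1 = (5 − 0) − 5 = 0, so Ȟ^1 ≅ 0
Ȟ^2 = (0 − 0) − 0 = 0, so Ȟ^2 ≅ 0


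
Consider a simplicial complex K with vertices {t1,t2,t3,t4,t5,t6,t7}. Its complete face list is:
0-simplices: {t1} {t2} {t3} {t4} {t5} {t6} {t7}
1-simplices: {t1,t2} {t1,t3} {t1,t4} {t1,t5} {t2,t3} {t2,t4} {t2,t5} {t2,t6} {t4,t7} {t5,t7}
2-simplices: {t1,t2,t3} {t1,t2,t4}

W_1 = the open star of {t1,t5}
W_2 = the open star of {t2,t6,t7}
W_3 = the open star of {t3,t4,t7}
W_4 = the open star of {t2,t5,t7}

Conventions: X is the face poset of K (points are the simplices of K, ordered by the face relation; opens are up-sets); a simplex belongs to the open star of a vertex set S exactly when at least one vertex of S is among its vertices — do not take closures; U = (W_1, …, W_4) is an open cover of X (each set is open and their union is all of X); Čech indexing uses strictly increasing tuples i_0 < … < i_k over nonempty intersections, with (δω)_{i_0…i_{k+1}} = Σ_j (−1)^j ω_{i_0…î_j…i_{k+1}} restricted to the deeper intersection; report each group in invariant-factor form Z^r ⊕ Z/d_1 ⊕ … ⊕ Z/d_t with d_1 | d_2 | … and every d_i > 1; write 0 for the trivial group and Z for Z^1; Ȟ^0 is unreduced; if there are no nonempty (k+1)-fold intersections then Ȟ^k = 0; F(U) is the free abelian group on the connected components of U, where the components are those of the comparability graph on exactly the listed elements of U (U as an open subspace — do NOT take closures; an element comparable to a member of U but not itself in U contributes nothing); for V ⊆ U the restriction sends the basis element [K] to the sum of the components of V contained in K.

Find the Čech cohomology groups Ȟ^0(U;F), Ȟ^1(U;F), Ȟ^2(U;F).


Ȟ^0 ≅ Z; Ȟ^1 ≅ Z^2; Ȟ^2 ≅ 0

nonempty overlaps:
  W1={{t1},{t5},{t1,t2},{t1,t3},{t1,t4},{t1,t5},{t2,t5},{t5,t7},{t1,t2,t3},{t1,t2,t4}} W2={{t2},{t6},{t7},{t1,t2},{t2,t3},{t2,t4},{t2,t5},{t2,t6},{t4,t7},{t5,t7},{t1,t2,t3},{t1,t2,t4}} W3={{t3},{t4},{t7},{t1,t3},{t1,t4},{t2,t3},{t2,t4},{t4,t7},{t5,t7},{t1,t2,t3},{t1,t2,t4}} W4={{t2},{t5},{t7},{t1,t2},{t1,t5},{t2,t3},{t2,t4},{t2,t5},{t2,t6},{t4,t7},{t5,t7},{t1,t2,t3},{t1,t2,t4}}
  W12={{t1,t2},{t2,t5},{t5,t7},{t1,t2,t3},{t1,t2,t4}} W13={{t1,t3},{t1,t4},{t5,t7},{t1,t2,t3},{t1,t2,t4}} W14={{t5},{t1,t2},{t1,t5},{t2,t5},{t5,t7},{t1,t2,t3},{t1,t2,t4}} W23={{t7},{t2,t3},{t2,t4},{t4,t7},{t5,t7},{t1,t2,t3},{t1,t2,t4}} W24={{t2},{t7},{t1,t2},{t2,t3},{t2,t4},{t2,t5},{t2,t6},{t4,t7},{t5,t7},{t1,t2,t3},{t1,t2,t4}} W34={{t7},{t2,t3},{t2,t4},{t4,t7},{t5,t7},{t1,t2,t3},{t1,t2,t4}}
  W123={{t5,t7},{t1,t2,t3},{t1,t2,t4}} W124={{t1,t2},{t2,t5},{t5,t7},{t1,t2,t3},{t1,t2,t4}} W134={{t5,t7},{t1,t2,t3},{t1,t2,t4}} W234={{t7},{t2,t3},{t2,t4},{t4,t7},{t5,t7},{t1,t2,t3},{t1,t2,t4}}
  W1234={{t5,t7},{t1,t2,t3},{t1,t2,t4}}
components per intersection:
  W1: {{t1},{t5},{t1,t2},{t1,t3},{t1,t4},{t1,t5},{t2,t5},{t5,t7},{t1,t2,t3},{t1,t2,t4}}
  W2: {{t2},{t6},{t1,t2},{t2,t3},{t2,t4},{t2,t5},{t2,t6},{t1,t2,t3},{t1,t2,t4}} {{t7},{t4,t7},{t5,t7}}
  W3: {{t3},{t1,t3},{t2,t3},{t1,t2,t3}} {{t4},{t7},{t1,t4},{t2,t4},{t4,t7},{t5,t7},{t1,t2,t4}}
  W4: {{t2},{t5},{t7},{t1,t2},{t1,t5},{t2,t3},{t2,t4},{t2,t5},{t2,t6},{t4,t7},{t5,t7},{t1,t2,t3},{t1,t2,t4}}
  W12: {{t1,t2},{t1,t2,t3},{t1,t2,t4}} {{t2,t5}} {{t5,t7}}
  W13: {{t1,t3},{t1,t2,t3}} {{t1,t4},{t1,t2,t4}} {{t5,t7}}
  W14: {{t5},{t1,t5},{t2,t5},{t5,t7}} {{t1,t2},{t1,t2,t3},{t1,t2,t4}}
  W23: {{t7},{t4,t7},{t5,t7}} {{t2,t3},{t1,t2,t3}} {{t2,t4},{t1,t2,t4}}
  W24: {{t2},{t1,t2},{t2,t3},{t2,t4},{t2,t5},{t2,t6},{t1,t2,t3},{t1,t2,t4}} {{t7},{t4,t7},{t5,t7}}
  W34: {{t7},{t4,t7},{t5,t7}} {{t2,t3},{t1,t2,t3}} {{t2,t4},{t1,t2,t4}}
  W123: {{t5,t7}} {{t1,t2,t3}} {{t1,t2,t4}}
  W124: {{t1,t2},{t1,t2,t3},{t1,t2,t4}} {{t2,t5}} {{t5,t7}}
  W134: {{t5,t7}} {{t1,t2,t3}} {{t1,t2,t4}}
  W234: {{t7},{t4,t7},{t5,t7}} {{t2,t3},{t1,t2,t3}} {{t2,t4},{t1,t2,t4}}
  W1234: {{t5,t7}} {{t1,t2,t3}} {{t1,t2,t4}}
C dims 6,16,12,3; δ0: rk 5, SNF 1^5; δ1: rk 9, SNF 1^9; δ2: rk 3, SNF 1^3
degree 0: 6−5−0 = 1 → Ȟ^0 ≅ Z
degree 1: 16−9−5 = 2 → Ȟ^1 ≅ Z^2
degree 2: 12−3−9 = 0 → Ȟ^2 ≅ 0


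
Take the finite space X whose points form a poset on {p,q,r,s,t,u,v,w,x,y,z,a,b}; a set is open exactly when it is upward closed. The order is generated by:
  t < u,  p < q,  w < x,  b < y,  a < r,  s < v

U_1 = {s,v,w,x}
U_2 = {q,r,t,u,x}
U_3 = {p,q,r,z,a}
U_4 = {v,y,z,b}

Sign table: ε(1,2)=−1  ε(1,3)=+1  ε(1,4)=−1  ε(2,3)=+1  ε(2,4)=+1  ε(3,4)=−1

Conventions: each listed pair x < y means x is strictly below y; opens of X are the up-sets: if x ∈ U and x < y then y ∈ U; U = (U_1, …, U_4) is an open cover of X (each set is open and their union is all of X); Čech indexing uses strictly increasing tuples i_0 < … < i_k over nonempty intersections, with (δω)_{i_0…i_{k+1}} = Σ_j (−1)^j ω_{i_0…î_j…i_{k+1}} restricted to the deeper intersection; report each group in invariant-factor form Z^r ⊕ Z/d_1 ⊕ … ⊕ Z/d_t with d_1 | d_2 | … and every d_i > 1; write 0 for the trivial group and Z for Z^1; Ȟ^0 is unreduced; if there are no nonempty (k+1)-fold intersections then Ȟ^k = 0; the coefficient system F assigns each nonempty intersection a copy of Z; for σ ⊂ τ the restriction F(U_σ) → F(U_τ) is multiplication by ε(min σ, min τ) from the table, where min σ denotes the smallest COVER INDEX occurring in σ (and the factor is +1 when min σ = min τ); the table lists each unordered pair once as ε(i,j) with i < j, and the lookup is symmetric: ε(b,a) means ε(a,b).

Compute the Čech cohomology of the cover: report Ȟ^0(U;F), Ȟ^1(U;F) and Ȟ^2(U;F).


Ȟ^0 ≅ 0; Ȟ^1 ≅ Z/2; Ȟ^2 ≅ 0

nonempty intersections:
  U12={x} U14={v} U23={q,r} U34={z}
C dims 4,4; δ0: rk 4, SNF 1^3·2
Ȟ^0: (4−4)−0=0 ⇒ 0
Ȟ^1: (4−0)−4=0 plus torsion [2] ⇒ Z/2
Ȟ^2: (0−0)−0=0 ⇒ 0


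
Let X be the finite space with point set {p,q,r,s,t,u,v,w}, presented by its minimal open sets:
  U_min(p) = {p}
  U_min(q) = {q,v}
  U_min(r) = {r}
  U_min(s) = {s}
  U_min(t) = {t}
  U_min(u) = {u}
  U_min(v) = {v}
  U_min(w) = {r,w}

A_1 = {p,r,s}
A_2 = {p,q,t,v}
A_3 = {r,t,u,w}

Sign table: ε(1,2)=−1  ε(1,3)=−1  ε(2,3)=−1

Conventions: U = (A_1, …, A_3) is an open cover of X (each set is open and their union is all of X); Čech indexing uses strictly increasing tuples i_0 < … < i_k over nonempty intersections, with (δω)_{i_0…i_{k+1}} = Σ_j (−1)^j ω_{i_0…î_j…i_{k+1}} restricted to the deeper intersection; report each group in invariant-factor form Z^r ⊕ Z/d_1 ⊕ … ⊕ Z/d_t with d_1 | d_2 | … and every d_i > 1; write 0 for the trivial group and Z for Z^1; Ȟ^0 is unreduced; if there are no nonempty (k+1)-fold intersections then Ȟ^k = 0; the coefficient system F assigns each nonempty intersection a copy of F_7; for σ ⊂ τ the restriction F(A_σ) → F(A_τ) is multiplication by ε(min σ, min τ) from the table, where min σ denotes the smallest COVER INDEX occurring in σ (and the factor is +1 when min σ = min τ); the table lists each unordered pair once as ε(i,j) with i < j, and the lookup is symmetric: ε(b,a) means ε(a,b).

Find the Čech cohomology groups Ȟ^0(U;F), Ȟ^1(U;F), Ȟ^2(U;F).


Ȟ^0(U;F) ≅ 0,  Ȟ^1(U;F) ≅ 0,  Ȟ^2(U;F) ≅ 0

intersection data:
  A12={p} A13={r} A23={t}
C dims 3,3; δ0: rk_F7 3
Ȟ^0 = (3 − 3) − 0 = 0, so Ȟ^0 ≅ 0
Ȟ^1 = (3 − 0) − 3 = 0, so Ȟ^1 ≅ 0
Ȟ^2 = (0 − 0) − 0 = 0, so Ȟ^2 ≅ 0


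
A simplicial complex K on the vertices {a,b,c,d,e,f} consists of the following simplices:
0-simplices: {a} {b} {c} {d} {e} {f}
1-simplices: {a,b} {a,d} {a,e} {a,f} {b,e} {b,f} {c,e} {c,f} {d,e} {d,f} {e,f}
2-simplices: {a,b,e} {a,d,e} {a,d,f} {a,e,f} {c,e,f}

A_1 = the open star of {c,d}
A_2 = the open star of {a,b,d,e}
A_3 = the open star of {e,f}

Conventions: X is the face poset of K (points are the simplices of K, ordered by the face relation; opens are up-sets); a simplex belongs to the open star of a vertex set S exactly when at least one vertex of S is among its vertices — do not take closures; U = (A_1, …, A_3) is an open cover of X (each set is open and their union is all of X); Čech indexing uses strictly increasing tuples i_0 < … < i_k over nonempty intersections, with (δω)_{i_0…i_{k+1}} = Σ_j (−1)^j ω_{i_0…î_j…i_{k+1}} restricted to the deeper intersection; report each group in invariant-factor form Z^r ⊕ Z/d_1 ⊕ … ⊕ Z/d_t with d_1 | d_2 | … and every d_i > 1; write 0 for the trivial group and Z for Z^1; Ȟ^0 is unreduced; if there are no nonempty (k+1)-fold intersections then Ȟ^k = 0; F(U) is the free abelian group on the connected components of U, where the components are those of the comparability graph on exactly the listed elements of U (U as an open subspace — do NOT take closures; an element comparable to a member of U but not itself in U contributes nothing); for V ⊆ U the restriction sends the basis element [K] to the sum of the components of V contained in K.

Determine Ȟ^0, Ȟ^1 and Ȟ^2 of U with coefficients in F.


Ȟ^0 = Z,  Ȟ^1 = Z,  Ȟ^2 = 0

nonempty intersections:
  A1={{c},{d},{a,d},{c,e},{c,f},{d,e},{d,f},{a,d,e},{a,d,f},{c,e,f}} A2={{a},{b},{d},{e},{a,b},{a,d},{a,e},{a,f},{b,e},{b,f},{c,e},{d,e},{d,f},{e,f},{a,b,e},{a,d,e},{a,d,f},{a,e,f},{c,e,f}} A3={{e},{f},{a,e},{a,f},{b,e},{b,f},{c,e},{c,f},{d,e},{d,f},{e,f},{a,b,e},{a,d,e},{a,d,f},{a,e,f},{c,e,f}}
  A12={{d},{a,d},{c,e},{d,e},{d,f},{a,d,e},{a,d,f},{c,e,f}} A13={{c,e},{c,f},{d,e},{d,f},{a,d,e},{a,d,f},{c,e,f}} A23={{e},{a,e},{a,f},{b,e},{b,f},{c,e},{d,e},{d,f},{e,f},{a,b,e},{a,d,e},{a,d,f},{a,e,f},{c,e,f}}
  A123={{c,e},{d,e},{d,f},{a,d,e},{a,d,f},{c,e,f}}
components per intersection:
  A1: {{c},{c,e},{c,f},{c,e,f}} {{d},{a,d},{d,e},{d,f},{a,d,e},{a,d,f}}
  A2: {{a},{b},{d},{e},{a,b},{a,d},{a,e},{a,f},{b,e},{b,f},{c,e},{d,e},{d,f},{e,f},{a,b,e},{a,d,e},{a,d,f},{a,e,f},{c,e,f}}
  A3: {{e},{f},{a,e},{a,f},{b,e},{b,f},{c,e},{c,f},{d,e},{d,f},{e,f},{a,b,e},{a,d,e},{a,d,f},{a,e,f},{c,e,f}}
  A12: {{d},{a,d},{d,e},{d,f},{a,d,e},{a,d,f}} {{c,e},{c,e,f}}
  A13: {{c,e},{c,f},{c,e,f}} {{d,e},{a,d,e}} {{d,f},{a,d,f}}
  A23: {{e},{a,e},{a,f},{b,e},{c,e},{d,e},{d,f},{e,f},{a,b,e},{a,d,e},{a,d,f},{a,e,f},{c,e,f}} {{b,f}}
  A123: {{c,e},{c,e,f}} {{d,e},{a,d,e}} {{d,f},{a,d,f}}
C dims 4,7,3; δ0: rk 3, SNF 1^3; δ1: rk 3, SNF 1^3
Ȟ^0: (4−3)−0=1 ⇒ Z
Ȟ^1: (7−3)−3=1 ⇒ Z
Ȟ^2: (3−0)−3=0 ⇒ 0
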